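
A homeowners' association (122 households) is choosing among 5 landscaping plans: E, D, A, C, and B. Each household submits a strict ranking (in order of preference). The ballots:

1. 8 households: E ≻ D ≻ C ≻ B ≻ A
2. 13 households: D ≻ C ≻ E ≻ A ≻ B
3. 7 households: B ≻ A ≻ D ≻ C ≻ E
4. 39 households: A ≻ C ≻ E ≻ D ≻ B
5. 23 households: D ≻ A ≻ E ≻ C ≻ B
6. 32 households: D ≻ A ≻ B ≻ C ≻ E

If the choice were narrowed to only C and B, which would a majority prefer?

C

Voters preferring C to B: 83; preferring B to C: 39.
C wins the head-to-head.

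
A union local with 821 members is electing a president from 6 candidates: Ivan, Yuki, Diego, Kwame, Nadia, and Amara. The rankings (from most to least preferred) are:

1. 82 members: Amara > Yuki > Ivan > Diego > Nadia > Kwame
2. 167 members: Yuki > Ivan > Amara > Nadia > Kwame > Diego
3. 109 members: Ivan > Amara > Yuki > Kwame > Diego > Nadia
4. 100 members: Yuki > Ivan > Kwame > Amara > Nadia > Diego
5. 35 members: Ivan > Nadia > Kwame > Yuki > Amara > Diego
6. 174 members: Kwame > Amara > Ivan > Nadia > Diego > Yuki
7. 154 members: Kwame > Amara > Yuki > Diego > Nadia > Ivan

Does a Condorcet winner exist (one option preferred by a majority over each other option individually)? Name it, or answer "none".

Checking pairwise contests:
Yuki beats Ivan 503–318.
Amara beats Yuki 519–302.
Ivan beats Diego 667–154.
Ivan beats Kwame 493–328.
Ivan beats Nadia 667–154.
Ivan beats Amara 411–410.
Every option loses at least one head-to-head, so there is no Condorcet winner.

none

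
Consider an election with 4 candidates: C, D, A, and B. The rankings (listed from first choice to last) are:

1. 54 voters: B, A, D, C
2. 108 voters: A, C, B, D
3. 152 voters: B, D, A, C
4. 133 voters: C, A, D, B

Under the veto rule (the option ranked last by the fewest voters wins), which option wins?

Last-place votes: C 206, D 108, A 0, B 133.
A is ranked last by the fewest voters, so A wins.

A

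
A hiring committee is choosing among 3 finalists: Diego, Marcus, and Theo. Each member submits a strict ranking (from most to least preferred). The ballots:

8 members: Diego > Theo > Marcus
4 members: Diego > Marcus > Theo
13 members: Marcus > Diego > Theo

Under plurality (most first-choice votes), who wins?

Marcus

First-place votes: Diego 12, Marcus 13, Theo 0.
Marcus has the most first-place votes.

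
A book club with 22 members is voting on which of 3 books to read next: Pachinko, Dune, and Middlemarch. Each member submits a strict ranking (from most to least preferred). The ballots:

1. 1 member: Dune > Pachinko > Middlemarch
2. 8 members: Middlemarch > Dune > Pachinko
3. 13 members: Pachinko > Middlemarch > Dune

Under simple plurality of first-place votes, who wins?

First-place votes: Pachinko 13, Dune 1, Middlemarch 8.
Pachinko has the most first-place votes.

Pachinko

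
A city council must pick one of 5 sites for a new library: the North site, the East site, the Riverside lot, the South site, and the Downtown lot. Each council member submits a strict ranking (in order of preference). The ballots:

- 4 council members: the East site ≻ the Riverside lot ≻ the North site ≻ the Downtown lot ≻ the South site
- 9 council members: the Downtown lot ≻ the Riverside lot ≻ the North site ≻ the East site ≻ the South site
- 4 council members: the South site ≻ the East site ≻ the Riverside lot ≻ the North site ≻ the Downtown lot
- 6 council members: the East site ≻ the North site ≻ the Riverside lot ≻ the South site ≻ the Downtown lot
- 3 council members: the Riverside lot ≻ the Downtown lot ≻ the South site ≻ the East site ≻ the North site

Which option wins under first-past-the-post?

the East site

First-place votes: the North site 0, the East site 10, the Riverside lot 3, the South site 4, the Downtown lot 9.
the East site has the most first-place votes.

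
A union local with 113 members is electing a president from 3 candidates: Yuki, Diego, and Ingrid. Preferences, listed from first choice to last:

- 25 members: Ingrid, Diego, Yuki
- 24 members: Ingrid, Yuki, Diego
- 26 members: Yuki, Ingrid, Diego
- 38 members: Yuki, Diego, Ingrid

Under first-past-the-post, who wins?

First-place votes: Yuki 64, Diego 0, Ingrid 49.
Yuki has the most first-place votes.

Yuki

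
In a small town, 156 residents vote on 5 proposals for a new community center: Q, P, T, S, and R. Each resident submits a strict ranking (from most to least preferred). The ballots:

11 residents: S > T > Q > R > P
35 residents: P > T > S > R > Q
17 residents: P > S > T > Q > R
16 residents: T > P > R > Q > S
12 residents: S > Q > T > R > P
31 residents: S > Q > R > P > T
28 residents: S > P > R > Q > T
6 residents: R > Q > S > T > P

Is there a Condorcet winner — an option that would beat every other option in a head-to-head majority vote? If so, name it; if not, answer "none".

S

S vs Q: 134–22 for S.
S vs P: 88–68 for S.
S vs T: 105–51 for S.
S vs R: 134–22 for S.
S beats every other option head-to-head.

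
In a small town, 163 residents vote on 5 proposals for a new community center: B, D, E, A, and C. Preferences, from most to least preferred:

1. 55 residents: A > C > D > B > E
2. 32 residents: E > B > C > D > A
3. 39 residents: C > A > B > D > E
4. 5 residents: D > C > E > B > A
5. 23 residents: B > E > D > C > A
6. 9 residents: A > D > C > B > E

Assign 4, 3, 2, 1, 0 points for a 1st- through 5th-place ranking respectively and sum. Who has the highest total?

B: 55·1 + 32·3 + 39·2 + 5·1 + 23·4 + 9·1 = 335
D: 55·2 + 32·1 + 39·1 + 5·4 + 23·2 + 9·3 = 274
E: 55·0 + 32·4 + 39·0 + 5·2 + 23·3 + 9·0 = 207
A: 55·4 + 32·0 + 39·3 + 5·0 + 23·0 + 9·4 = 373
C: 55·3 + 32·2 + 39·4 + 5·3 + 23·1 + 9·2 = 441
C has the highest Borda score (441).

C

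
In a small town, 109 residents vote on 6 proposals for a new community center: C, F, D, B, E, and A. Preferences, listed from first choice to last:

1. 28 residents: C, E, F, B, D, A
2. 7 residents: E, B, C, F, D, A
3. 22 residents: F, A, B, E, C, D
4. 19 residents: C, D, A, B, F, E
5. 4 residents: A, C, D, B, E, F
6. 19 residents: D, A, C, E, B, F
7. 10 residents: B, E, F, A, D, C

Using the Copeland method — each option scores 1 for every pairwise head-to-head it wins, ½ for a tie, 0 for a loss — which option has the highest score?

C: beats F, D, B, and E; loses to A → score 4.
F: beats D and A; loses to C, B, and E → score 2.
D: beats A; loses to C, F, B, and E → score 1.
B: beats F, D, and E; loses to C and A → score 3.
E: beats F and D; loses to C, B, and A → score 2.
A: beats C, B, and E; loses to F and D → score 3.
C has the best pairwise record.

C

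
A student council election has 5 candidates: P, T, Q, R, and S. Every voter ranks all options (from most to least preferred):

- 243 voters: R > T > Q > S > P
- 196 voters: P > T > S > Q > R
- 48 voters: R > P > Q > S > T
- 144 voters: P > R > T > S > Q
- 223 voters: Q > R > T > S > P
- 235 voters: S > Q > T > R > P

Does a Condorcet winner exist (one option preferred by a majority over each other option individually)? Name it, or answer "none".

none

Checking pairwise contests:
T beats P 701–388.
R beats T 658–431.
T beats Q 583–506.
Q beats R 654–435.
T beats S 806–283.
Every option loses at least one head-to-head, so there is no Condorcet winner.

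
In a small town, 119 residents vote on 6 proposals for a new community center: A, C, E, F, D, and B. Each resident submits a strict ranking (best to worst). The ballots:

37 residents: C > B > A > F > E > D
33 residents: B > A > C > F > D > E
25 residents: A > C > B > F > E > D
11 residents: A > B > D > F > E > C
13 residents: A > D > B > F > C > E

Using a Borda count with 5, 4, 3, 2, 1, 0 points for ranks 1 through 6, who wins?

A

A: 37·3 + 33·4 + 25·5 + 11·5 + 13·5 = 488
C: 37·5 + 33·3 + 25·4 + 11·0 + 13·1 = 397
E: 37·1 + 33·0 + 25·1 + 11·1 + 13·0 = 73
F: 37·2 + 33·2 + 25·2 + 11·2 + 13·2 = 238
D: 37·0 + 33·1 + 25·0 + 11·3 + 13·4 = 118
B: 37·4 + 33·5 + 25·3 + 11·4 + 13·3 = 471
A has the highest Borda score (488).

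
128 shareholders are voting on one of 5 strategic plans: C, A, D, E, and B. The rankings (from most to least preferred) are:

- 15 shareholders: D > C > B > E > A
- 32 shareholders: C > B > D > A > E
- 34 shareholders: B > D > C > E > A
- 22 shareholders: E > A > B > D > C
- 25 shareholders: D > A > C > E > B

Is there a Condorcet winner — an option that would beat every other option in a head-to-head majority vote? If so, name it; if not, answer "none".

none

Checking pairwise contests:
D beats C 96–32.
C beats A 81–47.
B beats D 88–40.
C beats E 106–22.
C beats B 72–56.
Every option loses at least one head-to-head, so there is no Condorcet winner.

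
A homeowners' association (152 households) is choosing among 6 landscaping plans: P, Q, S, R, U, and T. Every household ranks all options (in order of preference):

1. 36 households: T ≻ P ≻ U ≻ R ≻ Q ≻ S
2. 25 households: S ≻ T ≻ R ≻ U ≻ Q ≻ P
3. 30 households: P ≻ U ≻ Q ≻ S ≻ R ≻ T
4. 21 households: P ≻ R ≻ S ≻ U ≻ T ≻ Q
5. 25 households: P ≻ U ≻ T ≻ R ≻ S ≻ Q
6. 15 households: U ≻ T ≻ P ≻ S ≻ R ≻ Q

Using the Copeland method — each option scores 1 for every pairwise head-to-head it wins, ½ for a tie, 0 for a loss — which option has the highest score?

P: beats Q, S, R, and U; ties T → score 4.5.
Q: loses to P, S, R, U, and T → score 0.
S: beats Q; ties T; loses to P, R, and U → score 1.5.
R: beats Q and S; loses to P, U, and T → score 2.
U: beats Q, S, R, and T; loses to P → score 4.
T: beats Q and R; ties P and S; loses to U → score 3.
P has the best pairwise record.

P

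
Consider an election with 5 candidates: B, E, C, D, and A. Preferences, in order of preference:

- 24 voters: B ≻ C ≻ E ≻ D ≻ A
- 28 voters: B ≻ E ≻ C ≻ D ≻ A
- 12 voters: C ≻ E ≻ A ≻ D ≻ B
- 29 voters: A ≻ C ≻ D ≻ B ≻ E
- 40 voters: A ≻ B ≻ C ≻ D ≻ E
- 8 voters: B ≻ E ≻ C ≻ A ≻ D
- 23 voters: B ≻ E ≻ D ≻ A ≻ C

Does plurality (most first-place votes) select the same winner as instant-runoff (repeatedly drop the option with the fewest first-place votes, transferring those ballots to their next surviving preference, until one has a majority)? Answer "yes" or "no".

yes

Plurality — first-place votes: B 83, E 0, C 12, D 0, A 69. Winner: B.
Instant-runoff — R1 B 83, E 0, C 12, D 0, A 69 (B winner). Winner: B.
The two methods agree.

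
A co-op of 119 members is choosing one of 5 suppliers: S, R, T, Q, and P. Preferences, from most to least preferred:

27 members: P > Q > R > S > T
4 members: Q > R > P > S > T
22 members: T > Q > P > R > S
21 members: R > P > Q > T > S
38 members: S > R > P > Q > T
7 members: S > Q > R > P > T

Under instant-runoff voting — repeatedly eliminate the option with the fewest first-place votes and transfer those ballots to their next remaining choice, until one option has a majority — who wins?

Round 1: S 45, R 21, T 22, Q 4, P 27. Eliminate Q.
Round 2: S 45, R 25, T 22, P 27. Eliminate T.
Round 3: S 45, R 25, P 49. Eliminate R.
Round 4: S 45, P 74. P has a majority.

P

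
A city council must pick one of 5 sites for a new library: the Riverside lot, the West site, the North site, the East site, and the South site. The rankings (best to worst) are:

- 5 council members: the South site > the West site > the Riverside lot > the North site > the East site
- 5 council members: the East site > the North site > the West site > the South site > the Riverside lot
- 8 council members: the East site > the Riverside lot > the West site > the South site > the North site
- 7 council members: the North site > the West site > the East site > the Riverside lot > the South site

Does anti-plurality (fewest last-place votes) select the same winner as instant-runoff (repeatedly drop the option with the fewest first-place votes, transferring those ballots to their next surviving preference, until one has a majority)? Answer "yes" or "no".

Anti-plurality — last-place votes: the Riverside lot 5, the West site 0, the North site 8, the East site 5, the South site 7. Winner: the West site.
Instant-runoff — R1 the Riverside lot 0, the West site 0, the North site 7, the East site 13, the South site 5 (the East site winner). Winner: the East site.
The two methods disagree.

no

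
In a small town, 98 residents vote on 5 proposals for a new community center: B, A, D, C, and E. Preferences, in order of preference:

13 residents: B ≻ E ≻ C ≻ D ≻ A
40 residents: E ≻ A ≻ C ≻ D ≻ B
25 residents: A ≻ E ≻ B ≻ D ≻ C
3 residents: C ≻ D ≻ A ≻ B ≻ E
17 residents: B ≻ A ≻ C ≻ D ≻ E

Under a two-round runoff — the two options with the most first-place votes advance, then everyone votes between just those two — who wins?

Round 1 first-place votes: B 30, A 25, D 0, C 3, E 40.
E and B advance.
Runoff: E is preferred to B by 65 voters; B by 33.
E wins the runoff.

E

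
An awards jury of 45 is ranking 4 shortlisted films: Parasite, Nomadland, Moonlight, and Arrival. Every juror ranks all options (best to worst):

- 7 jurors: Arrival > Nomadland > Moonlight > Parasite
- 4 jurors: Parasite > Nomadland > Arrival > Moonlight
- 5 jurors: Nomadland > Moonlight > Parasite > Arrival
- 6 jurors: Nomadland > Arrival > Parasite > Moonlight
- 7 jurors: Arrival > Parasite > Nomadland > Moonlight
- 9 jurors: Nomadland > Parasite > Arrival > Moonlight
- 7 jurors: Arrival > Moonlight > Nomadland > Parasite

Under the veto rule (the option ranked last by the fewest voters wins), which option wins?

Last-place votes: Parasite 14, Nomadland 0, Moonlight 26, Arrival 5.
Nomadland is ranked last by the fewest voters, so Nomadland wins.

Nomadland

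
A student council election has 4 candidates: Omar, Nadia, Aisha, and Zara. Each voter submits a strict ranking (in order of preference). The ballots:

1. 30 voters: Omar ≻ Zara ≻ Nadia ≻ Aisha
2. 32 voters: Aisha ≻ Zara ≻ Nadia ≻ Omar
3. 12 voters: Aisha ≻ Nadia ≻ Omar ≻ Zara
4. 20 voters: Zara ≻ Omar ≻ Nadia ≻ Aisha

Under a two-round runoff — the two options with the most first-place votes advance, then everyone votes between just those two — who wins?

Round 1 first-place votes: Omar 30, Nadia 0, Aisha 44, Zara 20.
Aisha and Omar advance.
Runoff: Aisha is preferred to Omar by 44 voters; Omar by 50.
Omar wins the runoff.

Omar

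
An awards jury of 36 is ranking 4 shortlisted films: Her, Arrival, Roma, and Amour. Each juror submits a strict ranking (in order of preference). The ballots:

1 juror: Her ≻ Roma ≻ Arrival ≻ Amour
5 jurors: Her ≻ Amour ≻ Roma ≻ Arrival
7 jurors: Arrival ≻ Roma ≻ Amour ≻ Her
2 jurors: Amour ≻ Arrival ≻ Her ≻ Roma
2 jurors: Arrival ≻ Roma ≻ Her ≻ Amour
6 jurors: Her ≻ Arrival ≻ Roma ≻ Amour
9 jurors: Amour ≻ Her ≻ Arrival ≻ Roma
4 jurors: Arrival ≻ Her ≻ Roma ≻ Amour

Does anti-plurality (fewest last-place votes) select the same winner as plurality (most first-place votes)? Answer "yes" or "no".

yes

Anti-plurality — last-place votes: Her 7, Arrival 5, Roma 11, Amour 13. Winner: Arrival.
Plurality — first-place votes: Her 12, Arrival 13, Roma 0, Amour 11. Winner: Arrival.
The two methods agree.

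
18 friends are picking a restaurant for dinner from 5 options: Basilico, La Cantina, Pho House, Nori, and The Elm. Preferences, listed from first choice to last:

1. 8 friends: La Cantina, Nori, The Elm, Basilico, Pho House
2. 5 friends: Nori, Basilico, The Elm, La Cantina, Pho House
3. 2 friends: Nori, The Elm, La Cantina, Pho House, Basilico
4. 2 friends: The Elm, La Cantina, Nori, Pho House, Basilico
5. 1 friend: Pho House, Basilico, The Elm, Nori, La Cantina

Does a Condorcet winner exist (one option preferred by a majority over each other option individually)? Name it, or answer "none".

Checking pairwise contests:
La Cantina beats Basilico 12–6.
The Elm beats La Cantina 10–8.
Basilico beats Pho House 13–5.
La Cantina beats Nori 10–8.
Nori beats The Elm 15–3.
Every option loses at least one head-to-head, so there is no Condorcet winner.

none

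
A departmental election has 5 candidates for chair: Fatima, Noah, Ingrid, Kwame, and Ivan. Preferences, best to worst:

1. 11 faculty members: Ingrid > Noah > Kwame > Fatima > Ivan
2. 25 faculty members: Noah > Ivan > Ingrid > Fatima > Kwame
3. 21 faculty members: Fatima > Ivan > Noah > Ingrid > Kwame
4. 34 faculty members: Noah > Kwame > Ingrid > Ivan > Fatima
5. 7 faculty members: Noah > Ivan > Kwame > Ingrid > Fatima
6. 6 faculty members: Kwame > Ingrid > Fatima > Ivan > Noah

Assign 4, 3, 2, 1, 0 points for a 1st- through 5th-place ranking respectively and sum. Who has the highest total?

Fatima: 11·1 + 25·1 + 21·4 + 34·0 + 7·0 + 6·2 = 132
Noah: 11·3 + 25·4 + 21·2 + 34·4 + 7·4 + 6·0 = 339
Ingrid: 11·4 + 25·2 + 21·1 + 34·2 + 7·1 + 6·3 = 208
Kwame: 11·2 + 25·0 + 21·0 + 34·3 + 7·2 + 6·4 = 162
Ivan: 11·0 + 25·3 + 21·3 + 34·1 + 7·3 + 6·1 = 199
Noah has the highest Borda score (339).

Noah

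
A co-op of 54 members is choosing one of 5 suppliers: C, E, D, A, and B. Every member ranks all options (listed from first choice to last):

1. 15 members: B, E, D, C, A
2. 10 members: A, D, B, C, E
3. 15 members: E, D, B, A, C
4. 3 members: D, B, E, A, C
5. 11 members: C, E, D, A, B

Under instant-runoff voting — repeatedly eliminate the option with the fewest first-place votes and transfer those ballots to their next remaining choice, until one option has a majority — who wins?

B

Round 1: C 11, E 15, D 3, A 10, B 15. Eliminate D.
Round 2: C 11, E 15, A 10, B 18. Eliminate A.
Round 3: C 11, E 15, B 28. B has a majority.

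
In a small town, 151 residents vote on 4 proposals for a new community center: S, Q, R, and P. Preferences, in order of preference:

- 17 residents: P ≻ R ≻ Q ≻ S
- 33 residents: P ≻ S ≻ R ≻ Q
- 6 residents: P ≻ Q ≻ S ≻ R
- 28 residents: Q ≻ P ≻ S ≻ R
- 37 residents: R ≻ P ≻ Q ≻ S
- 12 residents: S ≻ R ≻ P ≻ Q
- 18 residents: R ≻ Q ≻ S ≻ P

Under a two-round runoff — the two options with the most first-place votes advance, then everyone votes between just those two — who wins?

P

Round 1 first-place votes: S 12, Q 28, R 55, P 56.
P and R advance.
Runoff: P is preferred to R by 84 voters; R by 67.
P wins the runoff.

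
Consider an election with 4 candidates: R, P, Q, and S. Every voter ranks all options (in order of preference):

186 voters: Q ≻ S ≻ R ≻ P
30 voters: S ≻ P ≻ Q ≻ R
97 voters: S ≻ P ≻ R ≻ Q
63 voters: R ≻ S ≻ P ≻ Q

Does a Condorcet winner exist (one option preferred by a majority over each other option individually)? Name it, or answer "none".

S vs R: 313–63 for S.
S vs P: 376–0 for S.
S vs Q: 190–186 for S.
S beats every other option head-to-head.

S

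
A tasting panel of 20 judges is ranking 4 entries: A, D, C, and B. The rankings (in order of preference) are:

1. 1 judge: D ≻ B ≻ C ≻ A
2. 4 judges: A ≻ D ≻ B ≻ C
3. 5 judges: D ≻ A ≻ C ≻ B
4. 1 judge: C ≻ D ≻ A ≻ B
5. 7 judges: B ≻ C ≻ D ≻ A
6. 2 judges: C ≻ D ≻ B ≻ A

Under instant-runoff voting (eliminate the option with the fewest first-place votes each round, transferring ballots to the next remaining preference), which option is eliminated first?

C

Round 1: A 4, D 6, C 3, B 7. Eliminate C.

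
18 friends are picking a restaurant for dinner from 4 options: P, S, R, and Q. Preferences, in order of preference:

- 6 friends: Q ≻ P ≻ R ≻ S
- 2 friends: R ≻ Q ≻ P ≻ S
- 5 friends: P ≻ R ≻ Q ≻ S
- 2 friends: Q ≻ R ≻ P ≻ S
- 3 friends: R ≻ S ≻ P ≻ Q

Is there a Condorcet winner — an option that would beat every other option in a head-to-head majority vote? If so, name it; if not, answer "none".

none

Checking pairwise contests:
Q beats P 10–8.
P beats S 15–3.
P beats R 11–7.
R beats Q 10–8.
Every option loses at least one head-to-head, so there is no Condorcet winner.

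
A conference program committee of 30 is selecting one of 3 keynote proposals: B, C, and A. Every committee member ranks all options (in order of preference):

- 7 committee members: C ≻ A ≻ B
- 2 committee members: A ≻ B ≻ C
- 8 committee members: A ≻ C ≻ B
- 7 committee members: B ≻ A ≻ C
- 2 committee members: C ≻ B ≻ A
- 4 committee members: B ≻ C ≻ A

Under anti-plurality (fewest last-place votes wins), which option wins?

A

Last-place votes: B 15, C 9, A 6.
A is ranked last by the fewest voters, so A wins.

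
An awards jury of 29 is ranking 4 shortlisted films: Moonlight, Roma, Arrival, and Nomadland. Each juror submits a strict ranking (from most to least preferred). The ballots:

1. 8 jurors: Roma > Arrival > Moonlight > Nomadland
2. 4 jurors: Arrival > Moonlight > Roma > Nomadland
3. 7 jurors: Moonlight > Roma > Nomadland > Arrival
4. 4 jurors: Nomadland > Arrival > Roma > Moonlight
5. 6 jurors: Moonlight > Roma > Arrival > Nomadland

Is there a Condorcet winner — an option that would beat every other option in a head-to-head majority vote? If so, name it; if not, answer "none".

Checking pairwise contests:
Arrival beats Moonlight 16–13.
Moonlight beats Roma 17–12.
Roma beats Arrival 21–8.
Moonlight beats Nomadland 25–4.
Every option loses at least one head-to-head, so there is no Condorcet winner.

none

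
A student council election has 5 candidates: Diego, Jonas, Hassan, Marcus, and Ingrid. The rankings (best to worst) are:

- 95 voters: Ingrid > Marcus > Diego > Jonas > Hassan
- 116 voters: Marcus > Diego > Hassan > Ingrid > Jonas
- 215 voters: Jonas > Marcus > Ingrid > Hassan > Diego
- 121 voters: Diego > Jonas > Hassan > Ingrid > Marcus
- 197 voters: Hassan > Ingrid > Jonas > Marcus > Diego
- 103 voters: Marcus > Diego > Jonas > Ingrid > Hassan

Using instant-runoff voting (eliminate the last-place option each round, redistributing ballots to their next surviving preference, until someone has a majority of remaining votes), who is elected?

Round 1: Diego 121, Jonas 215, Hassan 197, Marcus 219, Ingrid 95. Eliminate Ingrid.
Round 2: Diego 121, Jonas 215, Hassan 197, Marcus 314. Eliminate Diego.
Round 3: Jonas 336, Hassan 197, Marcus 314. Eliminate Hassan.
Round 4: Jonas 533, Marcus 314. Jonas has a majority.

Jonas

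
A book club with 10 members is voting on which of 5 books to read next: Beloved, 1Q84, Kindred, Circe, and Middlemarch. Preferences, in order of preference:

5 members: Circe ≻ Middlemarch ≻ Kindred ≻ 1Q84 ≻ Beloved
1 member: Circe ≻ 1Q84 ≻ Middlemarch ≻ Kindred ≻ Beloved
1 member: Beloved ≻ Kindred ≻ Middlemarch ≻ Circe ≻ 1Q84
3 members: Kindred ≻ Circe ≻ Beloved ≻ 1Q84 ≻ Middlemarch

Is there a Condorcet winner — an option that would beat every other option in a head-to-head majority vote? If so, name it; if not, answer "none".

Circe vs Beloved: 9–1 for Circe.
Circe vs 1Q84: 10–0 for Circe.
Circe vs Kindred: 6–4 for Circe.
Circe vs Middlemarch: 9–1 for Circe.
Circe beats every other option head-to-head.

Circe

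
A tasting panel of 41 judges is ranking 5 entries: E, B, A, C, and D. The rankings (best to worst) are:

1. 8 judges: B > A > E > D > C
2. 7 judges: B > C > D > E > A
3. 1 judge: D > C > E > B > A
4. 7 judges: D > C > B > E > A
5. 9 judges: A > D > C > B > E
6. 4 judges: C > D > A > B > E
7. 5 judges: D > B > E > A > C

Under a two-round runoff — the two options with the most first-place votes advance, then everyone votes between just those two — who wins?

Round 1 first-place votes: E 0, B 15, A 9, C 4, D 13.
B and D advance.
Runoff: B is preferred to D by 15 voters; D by 26.
D wins the runoff.

D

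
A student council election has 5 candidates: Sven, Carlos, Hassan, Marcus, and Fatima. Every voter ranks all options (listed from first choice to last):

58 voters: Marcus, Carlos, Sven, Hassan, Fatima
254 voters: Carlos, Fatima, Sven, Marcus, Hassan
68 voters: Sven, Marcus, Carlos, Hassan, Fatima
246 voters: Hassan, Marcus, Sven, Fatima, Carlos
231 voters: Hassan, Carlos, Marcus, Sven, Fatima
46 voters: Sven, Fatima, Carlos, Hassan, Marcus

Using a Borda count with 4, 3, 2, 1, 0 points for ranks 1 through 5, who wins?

Sven: 58·2 + 254·2 + 68·4 + 246·2 + 231·1 + 46·4 = 1803
Carlos: 58·3 + 254·4 + 68·2 + 246·0 + 231·3 + 46·2 = 2111
Hassan: 58·1 + 254·0 + 68·1 + 246·4 + 231·4 + 46·1 = 2080
Marcus: 58·4 + 254·1 + 68·3 + 246·3 + 231·2 + 46·0 = 1890
Fatima: 58·0 + 254·3 + 68·0 + 246·1 + 231·0 + 46·3 = 1146
Carlos has the highest Borda score (2111).

Carlos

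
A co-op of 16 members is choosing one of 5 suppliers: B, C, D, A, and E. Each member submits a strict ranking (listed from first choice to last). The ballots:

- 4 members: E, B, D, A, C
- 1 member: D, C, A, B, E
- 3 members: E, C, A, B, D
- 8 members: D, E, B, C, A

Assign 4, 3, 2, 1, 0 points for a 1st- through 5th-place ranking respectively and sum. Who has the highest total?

B: 4·3 + 1·1 + 3·1 + 8·2 = 32
C: 4·0 + 1·3 + 3·3 + 8·1 = 20
D: 4·2 + 1·4 + 3·0 + 8·4 = 44
A: 4·1 + 1·2 + 3·2 + 8·0 = 12
E: 4·4 + 1·0 + 3·4 + 8·3 = 52
E has the highest Borda score (52).

E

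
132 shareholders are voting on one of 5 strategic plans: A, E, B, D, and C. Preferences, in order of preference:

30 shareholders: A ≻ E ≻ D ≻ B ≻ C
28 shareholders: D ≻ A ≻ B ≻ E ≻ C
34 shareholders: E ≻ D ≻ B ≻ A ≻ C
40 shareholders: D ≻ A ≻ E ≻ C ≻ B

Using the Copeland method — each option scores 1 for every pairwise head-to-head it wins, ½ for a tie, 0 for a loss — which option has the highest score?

D

A: beats E, B, and C; loses to D → score 3.
E: beats B and C; loses to A and D → score 2.
B: beats C; loses to A, E, and D → score 1.
D: beats A, E, B, and C → score 4.
C: loses to A, E, B, and D → score 0.
D has the best pairwise record.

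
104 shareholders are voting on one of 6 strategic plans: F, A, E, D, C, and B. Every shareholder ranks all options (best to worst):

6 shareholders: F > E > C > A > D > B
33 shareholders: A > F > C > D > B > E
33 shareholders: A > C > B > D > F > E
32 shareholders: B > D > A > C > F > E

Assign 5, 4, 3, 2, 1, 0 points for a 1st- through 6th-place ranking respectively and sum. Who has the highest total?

F: 6·5 + 33·4 + 33·1 + 32·1 = 227
A: 6·2 + 33·5 + 33·5 + 32·3 = 438
E: 6·4 + 33·0 + 33·0 + 32·0 = 24
D: 6·1 + 33·2 + 33·2 + 32·4 = 266
C: 6·3 + 33·3 + 33·4 + 32·2 = 313
B: 6·0 + 33·1 + 33·3 + 32·5 = 292
A has the highest Borda score (438).

A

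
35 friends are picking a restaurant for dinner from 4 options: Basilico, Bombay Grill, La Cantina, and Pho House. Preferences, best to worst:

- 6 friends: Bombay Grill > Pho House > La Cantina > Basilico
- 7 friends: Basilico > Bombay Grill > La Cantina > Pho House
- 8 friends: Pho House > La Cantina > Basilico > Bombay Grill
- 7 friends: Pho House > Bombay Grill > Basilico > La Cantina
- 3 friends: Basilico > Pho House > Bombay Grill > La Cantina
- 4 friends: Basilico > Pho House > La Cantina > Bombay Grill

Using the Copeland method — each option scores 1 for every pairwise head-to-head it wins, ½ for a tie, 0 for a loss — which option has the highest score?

Pho House

Basilico: beats Bombay Grill and La Cantina; loses to Pho House → score 2.
Bombay Grill: beats La Cantina; loses to Basilico and Pho House → score 1.
La Cantina: loses to Basilico, Bombay Grill, and Pho House → score 0.
Pho House: beats Basilico, Bombay Grill, and La Cantina → score 3.
Pho House has the best pairwise record.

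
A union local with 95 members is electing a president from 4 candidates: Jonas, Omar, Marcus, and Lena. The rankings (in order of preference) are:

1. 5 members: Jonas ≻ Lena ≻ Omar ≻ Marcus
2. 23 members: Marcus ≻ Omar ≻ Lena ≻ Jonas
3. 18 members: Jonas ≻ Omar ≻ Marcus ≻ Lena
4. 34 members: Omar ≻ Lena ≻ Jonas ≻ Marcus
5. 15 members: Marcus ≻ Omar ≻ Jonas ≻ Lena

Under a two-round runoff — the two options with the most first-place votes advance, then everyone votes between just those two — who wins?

Round 1 first-place votes: Jonas 23, Omar 34, Marcus 38, Lena 0.
Marcus and Omar advance.
Runoff: Marcus is preferred to Omar by 38 voters; Omar by 57.
Omar wins the runoff.

Omar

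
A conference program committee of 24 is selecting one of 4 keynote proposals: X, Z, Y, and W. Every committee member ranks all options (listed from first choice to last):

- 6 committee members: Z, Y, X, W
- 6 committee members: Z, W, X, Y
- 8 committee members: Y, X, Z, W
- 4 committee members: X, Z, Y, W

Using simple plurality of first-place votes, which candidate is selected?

First-place votes: X 4, Z 12, Y 8, W 0.
Z has the most first-place votes.

Z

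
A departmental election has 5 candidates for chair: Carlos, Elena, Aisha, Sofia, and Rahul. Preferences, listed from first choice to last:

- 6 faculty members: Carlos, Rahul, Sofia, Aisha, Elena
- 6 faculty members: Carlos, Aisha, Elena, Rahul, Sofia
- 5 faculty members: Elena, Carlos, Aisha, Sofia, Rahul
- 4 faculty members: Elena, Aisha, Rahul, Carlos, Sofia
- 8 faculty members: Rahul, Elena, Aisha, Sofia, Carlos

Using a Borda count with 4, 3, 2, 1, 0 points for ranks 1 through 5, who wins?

Carlos: 6·4 + 6·4 + 5·3 + 4·1 + 8·0 = 67
Elena: 6·0 + 6·2 + 5·4 + 4·4 + 8·3 = 72
Aisha: 6·1 + 6·3 + 5·2 + 4·3 + 8·2 = 62
Sofia: 6·2 + 6·0 + 5·1 + 4·0 + 8·1 = 25
Rahul: 6·3 + 6·1 + 5·0 + 4·2 + 8·4 = 64
Elena has the highest Borda score (72).

Elena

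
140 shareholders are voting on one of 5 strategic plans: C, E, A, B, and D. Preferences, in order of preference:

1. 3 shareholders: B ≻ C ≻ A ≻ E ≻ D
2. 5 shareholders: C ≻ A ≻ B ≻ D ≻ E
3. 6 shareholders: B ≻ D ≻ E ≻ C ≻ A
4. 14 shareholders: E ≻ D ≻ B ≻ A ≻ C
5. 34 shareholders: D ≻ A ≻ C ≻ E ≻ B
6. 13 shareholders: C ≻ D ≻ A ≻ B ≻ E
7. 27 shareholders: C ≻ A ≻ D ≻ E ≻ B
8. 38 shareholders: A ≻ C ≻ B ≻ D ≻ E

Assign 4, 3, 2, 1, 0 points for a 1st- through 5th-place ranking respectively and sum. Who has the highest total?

A

C: 3·3 + 5·4 + 6·1 + 14·0 + 34·2 + 13·4 + 27·4 + 38·3 = 377
E: 3·1 + 5·0 + 6·2 + 14·4 + 34·1 + 13·0 + 27·1 + 38·0 = 132
A: 3·2 + 5·3 + 6·0 + 14·1 + 34·3 + 13·2 + 27·3 + 38·4 = 396
B: 3·4 + 5·2 + 6·4 + 14·2 + 34·0 + 13·1 + 27·0 + 38·2 = 163
D: 3·0 + 5·1 + 6·3 + 14·3 + 34·4 + 13·3 + 27·2 + 38·1 = 332
A has the highest Borda score (396).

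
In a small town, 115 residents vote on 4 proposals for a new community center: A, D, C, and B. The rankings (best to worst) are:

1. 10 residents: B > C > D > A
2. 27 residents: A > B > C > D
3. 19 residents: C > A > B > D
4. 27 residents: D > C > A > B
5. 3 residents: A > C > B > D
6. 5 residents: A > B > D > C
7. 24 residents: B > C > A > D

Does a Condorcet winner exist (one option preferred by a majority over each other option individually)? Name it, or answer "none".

Checking pairwise contests:
C beats A 80–35.
A beats D 78–37.
B beats C 66–49.
A beats B 81–34.
Every option loses at least one head-to-head, so there is no Condorcet winner.

none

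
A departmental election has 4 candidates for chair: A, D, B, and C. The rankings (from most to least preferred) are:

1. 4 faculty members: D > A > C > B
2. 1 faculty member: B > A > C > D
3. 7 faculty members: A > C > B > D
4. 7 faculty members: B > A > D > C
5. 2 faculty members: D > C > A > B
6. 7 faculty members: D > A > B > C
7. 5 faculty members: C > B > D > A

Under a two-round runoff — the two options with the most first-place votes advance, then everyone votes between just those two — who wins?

B

Round 1 first-place votes: A 7, D 13, B 8, C 5.
D and B advance.
Runoff: D is preferred to B by 13 voters; B by 20.
B wins the runoff.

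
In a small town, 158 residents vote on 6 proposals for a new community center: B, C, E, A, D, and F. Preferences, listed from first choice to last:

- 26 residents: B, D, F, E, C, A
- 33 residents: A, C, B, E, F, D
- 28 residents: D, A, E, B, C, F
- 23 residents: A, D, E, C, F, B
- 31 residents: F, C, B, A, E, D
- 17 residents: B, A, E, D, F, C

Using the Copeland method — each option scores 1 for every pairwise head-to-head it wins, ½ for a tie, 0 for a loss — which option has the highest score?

A

B: beats E, D, and F; loses to C and A → score 3.
C: beats B and F; loses to E, A, and D → score 2.
E: beats C, D, and F; loses to B and A → score 3.
A: beats B, C, E, D, and F → score 5.
D: beats C and F; loses to B, E, and A → score 2.
F: loses to B, C, E, A, and D → score 0.
A has the best pairwise record.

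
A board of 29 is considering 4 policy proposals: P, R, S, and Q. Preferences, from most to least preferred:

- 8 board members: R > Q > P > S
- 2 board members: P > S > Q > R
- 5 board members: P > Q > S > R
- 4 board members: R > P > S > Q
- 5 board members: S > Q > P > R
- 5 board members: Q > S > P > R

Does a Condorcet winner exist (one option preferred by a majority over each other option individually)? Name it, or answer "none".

Q vs P: 18–11 for Q.
Q vs R: 17–12 for Q.
Q vs S: 18–11 for Q.
Q beats every other option head-to-head.

Q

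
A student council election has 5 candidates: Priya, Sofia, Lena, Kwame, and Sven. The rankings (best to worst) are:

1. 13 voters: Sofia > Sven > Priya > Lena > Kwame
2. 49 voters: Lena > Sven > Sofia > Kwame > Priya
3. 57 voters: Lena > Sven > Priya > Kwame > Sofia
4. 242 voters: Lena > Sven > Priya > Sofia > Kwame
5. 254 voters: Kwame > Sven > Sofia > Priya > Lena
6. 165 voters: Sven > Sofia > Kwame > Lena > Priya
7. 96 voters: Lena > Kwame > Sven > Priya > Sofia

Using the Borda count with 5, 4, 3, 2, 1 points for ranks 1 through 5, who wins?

Sven

Priya: 13·3 + 49·1 + 57·3 + 242·3 + 254·2 + 165·1 + 96·2 = 1850
Sofia: 13·5 + 49·3 + 57·1 + 242·2 + 254·3 + 165·4 + 96·1 = 2271
Lena: 13·2 + 49·5 + 57·5 + 242·5 + 254·1 + 165·2 + 96·5 = 2830
Kwame: 13·1 + 49·2 + 57·2 + 242·1 + 254·5 + 165·3 + 96·4 = 2616
Sven: 13·4 + 49·4 + 57·4 + 242·4 + 254·4 + 165·5 + 96·3 = 3573
Sven has the highest Borda score (3573).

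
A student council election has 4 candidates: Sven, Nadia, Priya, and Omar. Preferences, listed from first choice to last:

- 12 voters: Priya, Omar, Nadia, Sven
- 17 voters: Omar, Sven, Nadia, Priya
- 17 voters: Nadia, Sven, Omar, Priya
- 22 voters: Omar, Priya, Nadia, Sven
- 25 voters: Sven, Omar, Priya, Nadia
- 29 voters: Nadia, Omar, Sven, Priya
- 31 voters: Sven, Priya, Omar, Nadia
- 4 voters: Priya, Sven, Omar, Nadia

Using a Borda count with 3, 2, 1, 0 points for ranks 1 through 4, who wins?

Sven: 12·0 + 17·2 + 17·2 + 22·0 + 25·3 + 29·1 + 31·3 + 4·2 = 273
Nadia: 12·1 + 17·1 + 17·3 + 22·1 + 25·0 + 29·3 + 31·0 + 4·0 = 189
Priya: 12·3 + 17·0 + 17·0 + 22·2 + 25·1 + 29·0 + 31·2 + 4·3 = 179
Omar: 12·2 + 17·3 + 17·1 + 22·3 + 25·2 + 29·2 + 31·1 + 4·1 = 301
Omar has the highest Borda score (301).

Omar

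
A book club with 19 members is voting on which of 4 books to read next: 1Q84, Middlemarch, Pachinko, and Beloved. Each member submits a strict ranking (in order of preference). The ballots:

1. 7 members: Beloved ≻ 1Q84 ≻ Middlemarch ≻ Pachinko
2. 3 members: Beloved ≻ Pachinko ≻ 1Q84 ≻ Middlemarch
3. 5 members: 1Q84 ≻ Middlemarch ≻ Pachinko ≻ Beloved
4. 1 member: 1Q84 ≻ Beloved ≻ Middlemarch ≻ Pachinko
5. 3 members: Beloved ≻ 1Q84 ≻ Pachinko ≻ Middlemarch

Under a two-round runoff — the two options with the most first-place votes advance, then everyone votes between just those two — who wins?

Beloved

Round 1 first-place votes: 1Q84 6, Middlemarch 0, Pachinko 0, Beloved 13.
Beloved and 1Q84 advance.
Runoff: Beloved is preferred to 1Q84 by 13 voters; 1Q84 by 6.
Beloved wins the runoff.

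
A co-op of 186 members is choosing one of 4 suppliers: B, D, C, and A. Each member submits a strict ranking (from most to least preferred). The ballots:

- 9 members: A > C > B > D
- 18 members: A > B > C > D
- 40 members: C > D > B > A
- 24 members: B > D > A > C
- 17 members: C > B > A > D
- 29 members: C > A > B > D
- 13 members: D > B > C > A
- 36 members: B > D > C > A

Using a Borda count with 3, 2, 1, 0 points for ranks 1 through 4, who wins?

B: 9·1 + 18·2 + 40·1 + 24·3 + 17·2 + 29·1 + 13·2 + 36·3 = 354
D: 9·0 + 18·0 + 40·2 + 24·2 + 17·0 + 29·0 + 13·3 + 36·2 = 239
C: 9·2 + 18·1 + 40·3 + 24·0 + 17·3 + 29·3 + 13·1 + 36·1 = 343
A: 9·3 + 18·3 + 40·0 + 24·1 + 17·1 + 29·2 + 13·0 + 36·0 = 180
B has the highest Borda score (354).

B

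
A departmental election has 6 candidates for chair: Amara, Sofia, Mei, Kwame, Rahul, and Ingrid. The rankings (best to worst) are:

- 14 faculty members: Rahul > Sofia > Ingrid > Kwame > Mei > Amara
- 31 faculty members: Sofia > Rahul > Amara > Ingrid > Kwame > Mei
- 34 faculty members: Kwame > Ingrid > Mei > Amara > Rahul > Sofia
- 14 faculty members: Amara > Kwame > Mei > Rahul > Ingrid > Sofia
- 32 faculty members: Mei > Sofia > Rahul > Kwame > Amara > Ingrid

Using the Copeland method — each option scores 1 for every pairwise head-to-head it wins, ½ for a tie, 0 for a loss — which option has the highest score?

Amara: beats Ingrid; loses to Sofia, Mei, Kwame, and Rahul → score 1.
Sofia: beats Amara, Kwame, Rahul, and Ingrid; loses to Mei → score 4.
Mei: beats Amara, Sofia, and Rahul; loses to Kwame and Ingrid → score 3.
Kwame: beats Amara, Mei, and Ingrid; loses to Sofia and Rahul → score 3.
Rahul: beats Amara, Kwame, and Ingrid; loses to Sofia and Mei → score 3.
Ingrid: beats Mei; loses to Amara, Sofia, Kwame, and Rahul → score 1.
Sofia has the best pairwise record.

Sofia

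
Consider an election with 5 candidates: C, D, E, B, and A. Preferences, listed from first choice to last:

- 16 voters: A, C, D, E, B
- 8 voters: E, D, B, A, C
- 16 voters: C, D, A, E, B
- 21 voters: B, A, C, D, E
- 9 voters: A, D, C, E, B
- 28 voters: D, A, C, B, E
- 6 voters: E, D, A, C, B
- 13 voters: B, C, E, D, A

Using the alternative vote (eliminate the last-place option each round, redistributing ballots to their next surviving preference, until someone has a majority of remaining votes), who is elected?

Round 1: C 16, D 28, E 14, B 34, A 25. Eliminate E.
Round 2: C 16, D 42, B 34, A 25. Eliminate C.
Round 3: D 58, B 34, A 25. Eliminate A.
Round 4: D 83, B 34. D has a majority.

D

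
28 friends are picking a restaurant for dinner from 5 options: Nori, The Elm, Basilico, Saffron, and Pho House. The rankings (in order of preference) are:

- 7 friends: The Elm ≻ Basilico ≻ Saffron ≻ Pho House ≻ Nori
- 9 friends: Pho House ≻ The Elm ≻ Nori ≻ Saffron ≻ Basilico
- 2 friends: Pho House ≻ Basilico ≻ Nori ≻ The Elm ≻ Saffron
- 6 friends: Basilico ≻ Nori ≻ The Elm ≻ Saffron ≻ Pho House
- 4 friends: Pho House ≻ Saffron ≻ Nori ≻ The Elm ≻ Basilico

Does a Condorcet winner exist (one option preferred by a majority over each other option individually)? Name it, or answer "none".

Pho House vs Nori: 22–6 for Pho House.
Pho House vs The Elm: 15–13 for Pho House.
Pho House vs Basilico: 15–13 for Pho House.
Pho House vs Saffron: 15–13 for Pho House.
Pho House beats every other option head-to-head.

Pho House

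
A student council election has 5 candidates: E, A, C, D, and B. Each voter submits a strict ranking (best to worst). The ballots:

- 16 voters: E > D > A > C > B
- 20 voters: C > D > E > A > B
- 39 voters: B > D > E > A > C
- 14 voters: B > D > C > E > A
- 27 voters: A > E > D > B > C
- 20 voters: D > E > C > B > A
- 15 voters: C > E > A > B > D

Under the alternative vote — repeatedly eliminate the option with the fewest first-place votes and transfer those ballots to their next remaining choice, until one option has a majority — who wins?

Round 1: E 16, A 27, C 35, D 20, B 53. Eliminate E.
Round 2: A 27, C 35, D 36, B 53. Eliminate A.
Round 3: C 35, D 63, B 53. Eliminate C.
Round 4: D 83, B 68. D has a majority.

D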